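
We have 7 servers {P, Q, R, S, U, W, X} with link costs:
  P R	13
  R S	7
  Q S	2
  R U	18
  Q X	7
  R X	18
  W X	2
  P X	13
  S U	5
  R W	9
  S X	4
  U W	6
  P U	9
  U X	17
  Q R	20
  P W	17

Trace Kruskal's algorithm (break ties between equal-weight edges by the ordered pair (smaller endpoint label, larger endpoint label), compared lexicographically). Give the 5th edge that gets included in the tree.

Sort edges by weight, then run Kruskal:
Q S (2): add. Components now {Q,S} {X} {P} {R} {W} {U}
W X (2): add. Components now {Q,S} {W,X} {P} {R} {U}
S X (4): add. Components now {Q,S,W,X} {P} {R} {U}
S U (5): add. Components now {Q,S,U,W,X} {P} {R}
U W (6): skip — W and U already connected.
Q X (7): skip — Q and X already connected.
R S (7): add. Components now {Q,R,S,U,W,X} {P}
P U (9): add. Components now {P,Q,R,S,U,W,X}
The 5th edge added is R S.

R-S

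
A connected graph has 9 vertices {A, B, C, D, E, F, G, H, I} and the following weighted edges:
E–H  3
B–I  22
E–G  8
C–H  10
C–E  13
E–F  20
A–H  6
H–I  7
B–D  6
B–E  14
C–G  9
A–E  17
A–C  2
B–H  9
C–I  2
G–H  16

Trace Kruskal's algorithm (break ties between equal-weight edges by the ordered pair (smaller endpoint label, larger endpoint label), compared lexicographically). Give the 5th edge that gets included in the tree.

B-D

Sort edges by weight, then run Kruskal:
A–C (2): add — endpoints in different components.
C–I (2): add — endpoints in different components.
E–H (3): add — endpoints in different components.
A–H (6): add — endpoints in different components.
B–D (6): add — endpoints in different components.
H–I (7): skip — H and I already connected.
E–G (8): add — endpoints in different components.
B–H (9): add — endpoints in different components.
C–G (9): skip — C and G already connected.
C–H (10): skip — C and H already connected.
C–E (13): skip — C and E already connected.
B–E (14): skip — B and E already connected.
G–H (16): skip — G and H already connected.
A–E (17): skip — A and E already connected.
E–F (20): add — endpoints in different components.
The 5th edge added is B–D.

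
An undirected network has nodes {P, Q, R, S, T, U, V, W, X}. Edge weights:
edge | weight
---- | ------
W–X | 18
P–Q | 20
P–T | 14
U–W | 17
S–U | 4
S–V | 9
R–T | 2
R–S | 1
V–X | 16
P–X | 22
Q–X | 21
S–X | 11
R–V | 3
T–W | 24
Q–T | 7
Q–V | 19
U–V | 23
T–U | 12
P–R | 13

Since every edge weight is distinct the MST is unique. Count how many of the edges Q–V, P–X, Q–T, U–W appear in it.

Kruskal: consider edges lightest-first.
R–S (1): add — endpoints in different components.
R–T (2): add — endpoints in different components.
R–V (3): add — endpoints in different components.
S–U (4): add — endpoints in different components.
Q–T (7): add — endpoints in different components.
S–V (9): skip — S and V already connected.
S–X (11): add — endpoints in different components.
T–U (12): skip — T and U already connected.
P–R (13): add — endpoints in different components.
P–T (14): skip — P and T already connected.
V–X (16): skip — X and V already connected.
U–W (17): add — endpoints in different components.
MST edge set: {R–S, R–T, R–V, S–U, Q–T, S–X, P–R, U–W}.
Of the listed edges, {Q–T, U–W} are in the MST → 2.

2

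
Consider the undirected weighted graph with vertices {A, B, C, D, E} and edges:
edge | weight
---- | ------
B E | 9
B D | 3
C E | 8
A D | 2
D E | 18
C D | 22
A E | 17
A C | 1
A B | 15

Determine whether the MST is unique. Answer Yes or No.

Kruskal's algorithm — process edges by increasing weight (ties by edge label):
A C (1): add — endpoints in different components.
A D (2): add — endpoints in different components.
B D (3): add — endpoints in different components.
C E (8): add — endpoints in different components.
Every non-tree edge has weight strictly greater than the heaviest edge on the tree path between its endpoints, so the MST is unique.

Yes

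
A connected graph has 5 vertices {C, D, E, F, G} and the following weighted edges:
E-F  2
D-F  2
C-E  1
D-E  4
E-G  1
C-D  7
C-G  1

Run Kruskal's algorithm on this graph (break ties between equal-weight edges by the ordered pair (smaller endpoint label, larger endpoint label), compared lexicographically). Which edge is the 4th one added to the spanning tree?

E-F

Kruskal's algorithm — process edges by increasing weight (ties by edge label):
C-E (1): add — endpoints in different components.
C-G (1): add — endpoints in different components.
E-G (1): skip — E and G already connected.
D-F (2): add — endpoints in different components.
E-F (2): add — endpoints in different components.
The 4th edge added is E-F.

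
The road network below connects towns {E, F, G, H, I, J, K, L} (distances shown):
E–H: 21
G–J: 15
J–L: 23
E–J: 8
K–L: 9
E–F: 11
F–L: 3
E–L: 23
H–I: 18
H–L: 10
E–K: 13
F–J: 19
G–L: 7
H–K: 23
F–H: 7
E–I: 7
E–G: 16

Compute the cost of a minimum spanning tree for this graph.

Kruskal's algorithm — process edges by increasing weight (ties by edge label):
F–L (3): add — endpoints in different components.
E–I (7): add — endpoints in different components.
F–H (7): add — endpoints in different components.
G–L (7): add — endpoints in different components.
E–J (8): add — endpoints in different components.
K–L (9): add — endpoints in different components.
H–L (10): skip — H and L already connected.
E–F (11): add — endpoints in different components.
MST edges: F–L, E–I, F–H, G–L, E–J, K–L, E–F; total weight 3+7+7+7+8+9+11 = 52.

52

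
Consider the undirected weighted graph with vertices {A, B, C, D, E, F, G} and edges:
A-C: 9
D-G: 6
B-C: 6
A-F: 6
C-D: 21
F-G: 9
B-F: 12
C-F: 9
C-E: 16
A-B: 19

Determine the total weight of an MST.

Sort edges by weight, then run Kruskal:
A-F (6): add. Components now {A,F} {B} {C} {D} {E} {G}
B-C (6): add. Components now {A,F} {B,C} {D} {E} {G}
D-G (6): add. Components now {A,F} {B,C} {D,G} {E}
A-C (9): add. Components now {A,B,C,F} {D,G} {E}
C-F (9): skip — C and F already connected.
F-G (9): add. Components now {A,B,C,D,F,G} {E}
B-F (12): skip — B and F already connected.
C-E (16): add. Components now {A,B,C,D,E,F,G}
MST edges: A-F, B-C, D-G, A-C, F-G, C-E; total weight 6+6+6+9+9+16 = 52.

52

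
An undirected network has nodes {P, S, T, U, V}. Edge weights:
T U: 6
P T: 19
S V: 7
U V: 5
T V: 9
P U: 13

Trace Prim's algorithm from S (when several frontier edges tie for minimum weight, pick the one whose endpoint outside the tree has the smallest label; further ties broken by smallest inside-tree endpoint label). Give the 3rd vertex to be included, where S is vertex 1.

Prim, starting at S.
Step 1: frontier [S V 7] → take S V (7); add V.
Step 2: frontier [U V 5, T V 9] → take U V (5); add U.
Step 3: frontier [T U 6, P U 13, T V 9] → take T U (6); add T.
Step 4: frontier [P T 19, P U 13] → take P U (13); add P.
Vertex order: S, V, U, T, P. The 3rd vertex is U.

U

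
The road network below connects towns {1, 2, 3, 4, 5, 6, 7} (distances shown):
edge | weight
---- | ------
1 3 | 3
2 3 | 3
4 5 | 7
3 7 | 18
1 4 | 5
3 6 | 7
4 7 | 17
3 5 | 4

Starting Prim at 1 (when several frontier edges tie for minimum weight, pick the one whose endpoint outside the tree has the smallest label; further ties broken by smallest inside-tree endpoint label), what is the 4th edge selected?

1-4

Prim, starting at 1.
Step 1: frontier [1 3 3, 1 4 5] → take 1 3 (3); add 3.
Step 2: frontier [1 4 5, 2 3 3, 3 5 4, 3 6 7, 3 7 18] → take 2 3 (3); add 2.
Step 3: frontier [1 4 5, 3 5 4, 3 6 7, 3 7 18] → take 3 5 (4); add 5.
Step 4: frontier [1 4 5, 3 6 7, 3 7 18, 4 5 7] → take 1 4 (5); add 4.
Step 5: frontier [3 6 7, 3 7 18, 4 7 17] → take 3 6 (7); add 6.
Step 6: frontier [3 7 18, 4 7 17] → take 4 7 (17); add 7.
The 4th edge added is 1 4.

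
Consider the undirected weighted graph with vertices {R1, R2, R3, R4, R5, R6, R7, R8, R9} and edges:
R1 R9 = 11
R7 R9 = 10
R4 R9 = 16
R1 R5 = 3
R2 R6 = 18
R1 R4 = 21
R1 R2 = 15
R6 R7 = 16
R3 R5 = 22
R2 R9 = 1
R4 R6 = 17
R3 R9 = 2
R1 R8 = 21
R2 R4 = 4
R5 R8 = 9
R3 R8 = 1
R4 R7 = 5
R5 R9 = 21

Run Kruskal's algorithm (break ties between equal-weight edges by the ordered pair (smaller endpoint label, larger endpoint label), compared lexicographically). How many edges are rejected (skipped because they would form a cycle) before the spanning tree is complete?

4

Kruskal: consider edges lightest-first.
R2 R9 (1): add — endpoints in different components.
R3 R8 (1): add — endpoints in different components.
R3 R9 (2): add — endpoints in different components.
R1 R5 (3): add — endpoints in different components.
R2 R4 (4): add — endpoints in different components.
R4 R7 (5): add — endpoints in different components.
R5 R8 (9): add — endpoints in different components.
R7 R9 (10): skip — R7 and R9 already connected.
R1 R9 (11): skip — R1 and R9 already connected.
R1 R2 (15): skip — R1 and R2 already connected.
R4 R9 (16): skip — R4 and R9 already connected.
R6 R7 (16): add — endpoints in different components.
Edges rejected before the tree was complete: 4.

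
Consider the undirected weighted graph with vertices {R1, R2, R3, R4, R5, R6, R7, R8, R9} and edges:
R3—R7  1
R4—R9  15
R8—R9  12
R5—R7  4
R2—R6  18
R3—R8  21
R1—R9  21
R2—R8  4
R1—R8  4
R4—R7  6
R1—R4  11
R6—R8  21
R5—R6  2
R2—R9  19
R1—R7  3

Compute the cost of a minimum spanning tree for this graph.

Prim, starting at R2.
Step 1: cheapest edge leaving the tree is R2—R8 (4); add R8.
Step 2: cheapest edge leaving the tree is R1—R8 (4); add R1.
Step 3: cheapest edge leaving the tree is R1—R7 (3); add R7.
Step 4: cheapest edge leaving the tree is R3—R7 (1); add R3.
Step 5: cheapest edge leaving the tree is R5—R7 (4); add R5.
Step 6: cheapest edge leaving the tree is R5—R6 (2); add R6.
Step 7: cheapest edge leaving the tree is R4—R7 (6); add R4.
Step 8: cheapest edge leaving the tree is R8—R9 (12); add R9.
MST edges: R2—R8, R1—R8, R1—R7, R3—R7, R5—R7, R5—R6, R4—R7, R8—R9; total weight 4+4+3+1+4+2+6+12 = 36.

36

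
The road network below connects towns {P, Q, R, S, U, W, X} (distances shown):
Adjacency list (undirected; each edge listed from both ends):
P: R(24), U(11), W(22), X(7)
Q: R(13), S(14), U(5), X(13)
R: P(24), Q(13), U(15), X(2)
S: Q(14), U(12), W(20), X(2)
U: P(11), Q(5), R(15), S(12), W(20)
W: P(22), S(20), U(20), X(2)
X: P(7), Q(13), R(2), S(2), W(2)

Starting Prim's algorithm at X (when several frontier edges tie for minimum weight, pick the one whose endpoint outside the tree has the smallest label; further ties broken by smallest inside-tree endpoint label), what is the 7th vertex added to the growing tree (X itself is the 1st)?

Q

Grow the tree from X using Prim:
Step 1: cheapest edge leaving the tree is R–X (2); add R.
Step 2: cheapest edge leaving the tree is S–X (2); add S.
Step 3: cheapest edge leaving the tree is W–X (2); add W.
Step 4: cheapest edge leaving the tree is P–X (7); add P.
Step 5: cheapest edge leaving the tree is P–U (11); add U.
Step 6: cheapest edge leaving the tree is Q–U (5); add Q.
Vertex order: X, R, S, W, P, U, Q. The 7th vertex is Q.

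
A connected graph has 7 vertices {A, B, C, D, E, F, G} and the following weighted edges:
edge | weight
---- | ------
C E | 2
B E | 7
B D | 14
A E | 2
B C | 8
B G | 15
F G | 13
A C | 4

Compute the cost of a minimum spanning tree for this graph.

Kruskal's algorithm — process edges by increasing weight (ties by edge label):
A E (2): add — endpoints in different components.
C E (2): add — endpoints in different components.
A C (4): skip — A and C already connected.
B E (7): add — endpoints in different components.
B C (8): skip — B and C already connected.
F G (13): add — endpoints in different components.
B D (14): add — endpoints in different components.
B G (15): add — endpoints in different components.
MST edges: A E, C E, B E, F G, B D, B G; total weight 2+2+7+13+14+15 = 53.

53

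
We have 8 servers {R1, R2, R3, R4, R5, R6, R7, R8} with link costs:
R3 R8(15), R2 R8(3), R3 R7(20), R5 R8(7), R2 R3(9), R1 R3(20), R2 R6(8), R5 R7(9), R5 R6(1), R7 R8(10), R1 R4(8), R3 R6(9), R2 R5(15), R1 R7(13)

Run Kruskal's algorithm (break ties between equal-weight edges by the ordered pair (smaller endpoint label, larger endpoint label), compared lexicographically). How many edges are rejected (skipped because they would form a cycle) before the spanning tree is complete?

Kruskal's algorithm — process edges by increasing weight (ties by edge label):
R5 R6 (1): add — endpoints in different components.
R2 R8 (3): add — endpoints in different components.
R5 R8 (7): add — endpoints in different components.
R1 R4 (8): add — endpoints in different components.
R2 R6 (8): skip — R2 and R6 already connected.
R2 R3 (9): add — endpoints in different components.
R3 R6 (9): skip — R3 and R6 already connected.
R5 R7 (9): add — endpoints in different components.
R7 R8 (10): skip — R8 and R7 already connected.
R1 R7 (13): add — endpoints in different components.
Edges rejected before the tree was complete: 3.

3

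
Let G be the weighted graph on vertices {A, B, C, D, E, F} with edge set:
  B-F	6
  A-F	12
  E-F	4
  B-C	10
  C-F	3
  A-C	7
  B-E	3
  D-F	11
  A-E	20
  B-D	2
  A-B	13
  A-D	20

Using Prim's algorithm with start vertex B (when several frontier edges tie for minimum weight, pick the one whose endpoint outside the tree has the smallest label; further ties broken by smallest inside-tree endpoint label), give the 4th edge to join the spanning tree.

Prim's algorithm from B:
Step 1: frontier [B-D 2, B-E 3, B-F 6, B-C 10, A-B 13] → take B-D (2); add D.
Step 2: frontier [B-E 3, B-F 6, B-C 10, A-B 13, D-F 11, A-D 20] → take B-E (3); add E.
Step 3: frontier [B-F 6, B-C 10, A-B 13, D-F 11, A-D 20, E-F 4, A-E 20] → take E-F (4); add F.
Step 4: frontier [B-C 10, A-B 13, A-D 20, A-E 20, C-F 3, A-F 12] → take C-F (3); add C.
Step 5: frontier [A-B 13, A-C 7, A-D 20, A-E 20, A-F 12] → take A-C (7); add A.
The 4th edge added is C-F.

C-F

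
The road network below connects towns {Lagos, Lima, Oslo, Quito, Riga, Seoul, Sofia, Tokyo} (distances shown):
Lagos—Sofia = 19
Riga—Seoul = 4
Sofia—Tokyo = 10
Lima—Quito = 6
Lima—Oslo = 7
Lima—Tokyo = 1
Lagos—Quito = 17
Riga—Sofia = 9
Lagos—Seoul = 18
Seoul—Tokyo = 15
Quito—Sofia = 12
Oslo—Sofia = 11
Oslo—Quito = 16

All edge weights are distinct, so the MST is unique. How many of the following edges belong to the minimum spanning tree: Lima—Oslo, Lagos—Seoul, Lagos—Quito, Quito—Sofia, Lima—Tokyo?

Sort edges by weight, then run Kruskal:
Lima—Tokyo (1): add — endpoints in different components.
Riga—Seoul (4): add — endpoints in different components.
Lima—Quito (6): add — endpoints in different components.
Lima—Oslo (7): add — endpoints in different components.
Riga—Sofia (9): add — endpoints in different components.
Sofia—Tokyo (10): add — endpoints in different components.
Oslo—Sofia (11): skip — Sofia and Oslo already connected.
Quito—Sofia (12): skip — Sofia and Quito already connected.
Seoul—Tokyo (15): skip — Tokyo and Seoul already connected.
Oslo—Quito (16): skip — Oslo and Quito already connected.
Lagos—Quito (17): add — endpoints in different components.
MST edge set: {Lima—Tokyo, Riga—Seoul, Lima—Quito, Lima—Oslo, Riga—Sofia, Sofia—Tokyo, Lagos—Quito}.
Of the listed edges, {Lima—Oslo, Lagos—Quito, Lima—Tokyo} are in the MST → 3.

3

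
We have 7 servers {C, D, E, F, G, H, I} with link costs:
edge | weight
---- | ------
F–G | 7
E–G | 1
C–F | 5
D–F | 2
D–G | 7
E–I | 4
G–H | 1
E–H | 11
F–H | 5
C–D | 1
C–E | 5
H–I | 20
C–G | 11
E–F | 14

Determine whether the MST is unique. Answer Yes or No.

No

Sort edges by weight, then run Kruskal:
C–D (1): add. Components now {C,D} {E} {F} {G} {H} {I}
E–G (1): add. Components now {C,D} {E,G} {F} {H} {I}
G–H (1): add. Components now {C,D} {E,G,H} {F} {I}
D–F (2): add. Components now {C,D,F} {E,G,H} {I}
E–I (4): add. Components now {C,D,F} {E,G,H,I}
C–E (5): add. Components now {C,D,E,F,G,H,I}
Non-tree edge F–H has weight 5, equal to the heaviest edge on its tree cycle — swapping gives another MST of the same weight. Not unique.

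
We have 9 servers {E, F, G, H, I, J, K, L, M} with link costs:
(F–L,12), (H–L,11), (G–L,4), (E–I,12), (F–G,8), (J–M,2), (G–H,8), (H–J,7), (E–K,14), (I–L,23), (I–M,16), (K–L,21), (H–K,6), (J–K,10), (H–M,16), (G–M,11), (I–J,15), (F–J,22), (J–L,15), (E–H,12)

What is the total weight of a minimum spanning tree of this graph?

59

Prim's algorithm from F:
Step 1: cheapest edge leaving the tree is F–G (8); add G.
Step 2: cheapest edge leaving the tree is G–L (4); add L.
Step 3: cheapest edge leaving the tree is G–H (8); add H.
Step 4: cheapest edge leaving the tree is H–K (6); add K.
Step 5: cheapest edge leaving the tree is H–J (7); add J.
Step 6: cheapest edge leaving the tree is J–M (2); add M.
Step 7: cheapest edge leaving the tree is E–H (12); add E.
Step 8: cheapest edge leaving the tree is E–I (12); add I.
MST edges: F–G, G–L, G–H, H–K, H–J, J–M, E–H, E–I; total weight 8+4+8+6+7+2+12+12 = 59.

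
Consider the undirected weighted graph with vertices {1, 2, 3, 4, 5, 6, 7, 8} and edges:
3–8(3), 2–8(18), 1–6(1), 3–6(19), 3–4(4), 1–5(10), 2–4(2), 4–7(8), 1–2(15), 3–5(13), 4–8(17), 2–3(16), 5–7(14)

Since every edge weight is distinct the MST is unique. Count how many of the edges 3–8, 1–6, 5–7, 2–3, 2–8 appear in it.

2

Kruskal's algorithm — process edges by increasing weight (ties by edge label):
1–6 (1): add — endpoints in different components.
2–4 (2): add — endpoints in different components.
3–8 (3): add — endpoints in different components.
3–4 (4): add — endpoints in different components.
4–7 (8): add — endpoints in different components.
1–5 (10): add — endpoints in different components.
3–5 (13): add — endpoints in different components.
MST edge set: {1–6, 2–4, 3–8, 3–4, 4–7, 1–5, 3–5}.
Of the listed edges, {3–8, 1–6} are in the MST → 2.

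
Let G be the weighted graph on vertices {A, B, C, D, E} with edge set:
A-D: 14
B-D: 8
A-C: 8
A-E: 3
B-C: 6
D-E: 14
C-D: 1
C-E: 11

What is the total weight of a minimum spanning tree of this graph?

18

Grow the tree from B using Prim:
Step 1: cheapest edge leaving the tree is B-C (6); add C.
Step 2: cheapest edge leaving the tree is C-D (1); add D.
Step 3: cheapest edge leaving the tree is A-C (8); add A.
Step 4: cheapest edge leaving the tree is A-E (3); add E.
MST edges: B-C, C-D, A-C, A-E; total weight 6+1+8+3 = 18.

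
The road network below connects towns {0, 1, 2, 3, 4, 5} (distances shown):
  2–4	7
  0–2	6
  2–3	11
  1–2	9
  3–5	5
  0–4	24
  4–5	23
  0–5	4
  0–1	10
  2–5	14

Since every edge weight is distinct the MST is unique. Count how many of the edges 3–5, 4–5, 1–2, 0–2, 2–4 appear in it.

4

Kruskal: consider edges lightest-first.
0–5 (4): add. Components now {0,5} {1} {2} {3} {4}
3–5 (5): add. Components now {0,3,5} {1} {2} {4}
0–2 (6): add. Components now {0,2,3,5} {1} {4}
2–4 (7): add. Components now {0,2,3,4,5} {1}
1–2 (9): add. Components now {0,1,2,3,4,5}
MST edge set: {0–5, 3–5, 0–2, 2–4, 1–2}.
Of the listed edges, {3–5, 1–2, 0–2, 2–4} are in the MST → 4.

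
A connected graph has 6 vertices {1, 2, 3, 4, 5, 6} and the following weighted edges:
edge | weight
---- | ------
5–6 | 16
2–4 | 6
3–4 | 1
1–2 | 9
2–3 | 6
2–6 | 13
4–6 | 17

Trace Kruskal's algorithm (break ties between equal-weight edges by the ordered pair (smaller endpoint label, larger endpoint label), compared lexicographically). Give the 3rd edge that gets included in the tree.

1-2

Kruskal's algorithm — process edges by increasing weight (ties by edge label):
3–4 (1): add — endpoints in different components.
2–3 (6): add — endpoints in different components.
2–4 (6): skip — 2 and 4 already connected.
1–2 (9): add — endpoints in different components.
2–6 (13): add — endpoints in different components.
5–6 (16): add — endpoints in different components.
The 3rd edge added is 1–2.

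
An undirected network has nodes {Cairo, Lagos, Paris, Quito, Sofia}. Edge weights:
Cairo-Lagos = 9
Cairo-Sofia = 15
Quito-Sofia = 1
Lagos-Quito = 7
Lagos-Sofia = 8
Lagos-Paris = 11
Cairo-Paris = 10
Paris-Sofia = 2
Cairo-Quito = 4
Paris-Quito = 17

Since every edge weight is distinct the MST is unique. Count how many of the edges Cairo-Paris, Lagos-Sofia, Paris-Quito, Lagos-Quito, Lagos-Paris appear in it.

Kruskal's algorithm — process edges by increasing weight (ties by edge label):
Quito-Sofia (1): add — endpoints in different components.
Paris-Sofia (2): add — endpoints in different components.
Cairo-Quito (4): add — endpoints in different components.
Lagos-Quito (7): add — endpoints in different components.
MST edge set: {Quito-Sofia, Paris-Sofia, Cairo-Quito, Lagos-Quito}.
Of the listed edges, {Lagos-Quito} are in the MST → 1.

1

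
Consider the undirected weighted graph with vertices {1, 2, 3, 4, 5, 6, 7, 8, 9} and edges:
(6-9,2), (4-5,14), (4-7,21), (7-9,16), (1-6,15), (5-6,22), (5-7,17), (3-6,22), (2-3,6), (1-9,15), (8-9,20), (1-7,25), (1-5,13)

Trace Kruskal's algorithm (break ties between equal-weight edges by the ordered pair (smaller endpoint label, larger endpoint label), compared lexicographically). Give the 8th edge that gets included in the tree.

Kruskal: consider edges lightest-first.
6-9 (2): add — endpoints in different components.
2-3 (6): add — endpoints in different components.
1-5 (13): add — endpoints in different components.
4-5 (14): add — endpoints in different components.
1-6 (15): add — endpoints in different components.
1-9 (15): skip — 1 and 9 already connected.
7-9 (16): add — endpoints in different components.
5-7 (17): skip — 5 and 7 already connected.
8-9 (20): add — endpoints in different components.
4-7 (21): skip — 4 and 7 already connected.
3-6 (22): add — endpoints in different components.
The 8th edge added is 3-6.

3-6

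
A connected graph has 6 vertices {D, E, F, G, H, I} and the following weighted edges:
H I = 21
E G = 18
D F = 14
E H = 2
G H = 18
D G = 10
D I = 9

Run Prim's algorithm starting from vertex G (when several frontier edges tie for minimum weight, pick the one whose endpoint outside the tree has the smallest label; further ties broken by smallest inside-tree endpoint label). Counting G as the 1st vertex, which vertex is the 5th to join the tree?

Prim, starting at G.
Step 1: frontier [D G 10, E G 18, G H 18] → take D G (10); add D.
Step 2: frontier [D I 9, D F 14, E G 18, G H 18] → take D I (9); add I.
Step 3: frontier [D F 14, E G 18, G H 18, H I 21] → take D F (14); add F.
Step 4: frontier [E G 18, G H 18, H I 21] → take E G (18); add E.
Step 5: frontier [E H 2, G H 18, H I 21] → take E H (2); add H.
Vertex order: G, D, I, F, E, H. The 5th vertex is E.

E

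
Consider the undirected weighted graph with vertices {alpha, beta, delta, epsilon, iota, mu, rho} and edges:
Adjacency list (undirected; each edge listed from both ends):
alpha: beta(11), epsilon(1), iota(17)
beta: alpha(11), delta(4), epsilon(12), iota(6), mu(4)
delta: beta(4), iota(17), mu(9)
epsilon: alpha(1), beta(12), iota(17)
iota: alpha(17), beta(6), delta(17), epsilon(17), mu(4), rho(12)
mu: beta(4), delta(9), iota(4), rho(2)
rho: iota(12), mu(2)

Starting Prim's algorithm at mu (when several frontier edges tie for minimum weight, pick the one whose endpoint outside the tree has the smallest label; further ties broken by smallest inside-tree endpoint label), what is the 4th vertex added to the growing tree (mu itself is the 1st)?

delta

Prim's algorithm from mu:
Step 1: frontier [mu—rho 2, beta—mu 4, iota—mu 4, delta—mu 9] → take mu—rho (2); add rho.
Step 2: frontier [beta—mu 4, iota—mu 4, delta—mu 9, iota—rho 12] → take beta—mu (4); add beta.
Step 3: frontier [beta—delta 4, beta—iota 6, alpha—beta 11, beta—epsilon 12, iota—mu 4, delta—mu 9, iota—rho 12] → take beta—delta (4); add delta.
Step 4: frontier [beta—iota 6, alpha—beta 11, beta—epsilon 12, delta—iota 17, iota—mu 4, iota—rho 12] → take iota—mu (4); add iota.
Step 5: frontier [alpha—beta 11, beta—epsilon 12, alpha—iota 17, epsilon—iota 17] → take alpha—beta (11); add alpha.
Step 6: frontier [alpha—epsilon 1, beta—epsilon 12, epsilon—iota 17] → take alpha—epsilon (1); add epsilon.
Vertex order: mu, rho, beta, delta, iota, alpha, epsilon. The 4th vertex is delta.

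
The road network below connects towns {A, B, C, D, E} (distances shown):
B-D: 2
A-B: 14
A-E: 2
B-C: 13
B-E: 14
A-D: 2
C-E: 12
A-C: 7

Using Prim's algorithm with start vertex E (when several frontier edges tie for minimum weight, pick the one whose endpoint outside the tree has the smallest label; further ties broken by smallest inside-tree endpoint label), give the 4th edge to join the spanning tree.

A-C

Grow the tree from E using Prim:
Step 1: frontier [A-E 2, C-E 12, B-E 14] → take A-E (2); add A.
Step 2: frontier [A-D 2, A-C 7, A-B 14, C-E 12, B-E 14] → take A-D (2); add D.
Step 3: frontier [A-C 7, A-B 14, B-D 2, C-E 12, B-E 14] → take B-D (2); add B.
Step 4: frontier [A-C 7, B-C 13, C-E 12] → take A-C (7); add C.
The 4th edge added is A-C.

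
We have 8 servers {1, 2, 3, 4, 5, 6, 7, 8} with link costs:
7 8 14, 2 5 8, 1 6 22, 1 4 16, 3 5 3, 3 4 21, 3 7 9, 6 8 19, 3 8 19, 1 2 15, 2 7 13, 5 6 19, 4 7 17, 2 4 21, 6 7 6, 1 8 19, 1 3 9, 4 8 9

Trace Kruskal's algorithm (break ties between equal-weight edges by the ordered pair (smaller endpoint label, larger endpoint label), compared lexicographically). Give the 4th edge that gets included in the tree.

Kruskal: consider edges lightest-first.
3 5 (3): add — endpoints in different components.
6 7 (6): add — endpoints in different components.
2 5 (8): add — endpoints in different components.
1 3 (9): add — endpoints in different components.
3 7 (9): add — endpoints in different components.
4 8 (9): add — endpoints in different components.
2 7 (13): skip — 2 and 7 already connected.
7 8 (14): add — endpoints in different components.
The 4th edge added is 1 3.

1-3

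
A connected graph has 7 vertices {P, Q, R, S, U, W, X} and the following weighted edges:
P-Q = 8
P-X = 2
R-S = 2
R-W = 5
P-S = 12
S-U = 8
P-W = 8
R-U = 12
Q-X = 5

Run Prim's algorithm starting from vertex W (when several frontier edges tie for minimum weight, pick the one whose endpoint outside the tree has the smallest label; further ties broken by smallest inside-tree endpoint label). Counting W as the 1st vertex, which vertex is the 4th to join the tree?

P

Grow the tree from W using Prim:
Step 1: frontier [R-W 5, P-W 8] → take R-W (5); add R.
Step 2: frontier [R-S 2, R-U 12, P-W 8] → take R-S (2); add S.
Step 3: frontier [R-U 12, S-U 8, P-S 12, P-W 8] → take P-W (8); add P.
Step 4: frontier [P-X 2, P-Q 8, R-U 12, S-U 8] → take P-X (2); add X.
Step 5: frontier [P-Q 8, R-U 12, S-U 8, Q-X 5] → take Q-X (5); add Q.
Step 6: frontier [R-U 12, S-U 8] → take S-U (8); add U.
Vertex order: W, R, S, P, X, Q, U. The 4th vertex is P.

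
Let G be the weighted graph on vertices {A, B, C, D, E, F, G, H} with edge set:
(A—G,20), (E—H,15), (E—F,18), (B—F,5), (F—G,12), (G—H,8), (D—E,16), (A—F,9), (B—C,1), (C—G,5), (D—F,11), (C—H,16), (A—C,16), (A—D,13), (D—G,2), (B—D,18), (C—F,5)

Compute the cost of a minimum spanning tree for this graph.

Prim, starting at C.
Step 1: cheapest edge leaving the tree is B—C (1); add B.
Step 2: cheapest edge leaving the tree is B—F (5); add F.
Step 3: cheapest edge leaving the tree is C—G (5); add G.
Step 4: cheapest edge leaving the tree is D—G (2); add D.
Step 5: cheapest edge leaving the tree is G—H (8); add H.
Step 6: cheapest edge leaving the tree is A—F (9); add A.
Step 7: cheapest edge leaving the tree is E—H (15); add E.
MST edges: B—C, B—F, C—G, D—G, G—H, A—F, E—H; total weight 1+5+5+2+8+9+15 = 45.

45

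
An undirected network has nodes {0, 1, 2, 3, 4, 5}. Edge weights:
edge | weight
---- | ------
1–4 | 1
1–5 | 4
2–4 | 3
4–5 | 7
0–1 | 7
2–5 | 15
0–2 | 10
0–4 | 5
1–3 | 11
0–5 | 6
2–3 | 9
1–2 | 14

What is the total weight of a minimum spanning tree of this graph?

22

Sort edges by weight, then run Kruskal:
1–4 (1): add. Components now {0} {1,4} {2} {3} {5}
2–4 (3): add. Components now {0} {1,2,4} {3} {5}
1–5 (4): add. Components now {0} {1,2,4,5} {3}
0–4 (5): add. Components now {0,1,2,4,5} {3}
0–5 (6): skip — 0 and 5 already connected.
0–1 (7): skip — 0 and 1 already connected.
4–5 (7): skip — 4 and 5 already connected.
2–3 (9): add. Components now {0,1,2,3,4,5}
MST edges: 1–4, 2–4, 1–5, 0–4, 2–3; total weight 1+3+4+5+9 = 22.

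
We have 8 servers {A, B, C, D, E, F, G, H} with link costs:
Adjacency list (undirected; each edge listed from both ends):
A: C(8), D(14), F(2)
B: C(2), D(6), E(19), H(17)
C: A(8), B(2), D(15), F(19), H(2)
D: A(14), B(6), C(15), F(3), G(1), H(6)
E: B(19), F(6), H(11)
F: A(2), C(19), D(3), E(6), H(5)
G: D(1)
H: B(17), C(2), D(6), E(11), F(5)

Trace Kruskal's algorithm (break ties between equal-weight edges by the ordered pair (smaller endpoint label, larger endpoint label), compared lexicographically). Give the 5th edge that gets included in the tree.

Kruskal: consider edges lightest-first.
D—G (1): add — endpoints in different components.
A—F (2): add — endpoints in different components.
B—C (2): add — endpoints in different components.
C—H (2): add — endpoints in different components.
D—F (3): add — endpoints in different components.
F—H (5): add — endpoints in different components.
B—D (6): skip — B and D already connected.
D—H (6): skip — D and H already connected.
E—F (6): add — endpoints in different components.
The 5th edge added is D—F.

D-F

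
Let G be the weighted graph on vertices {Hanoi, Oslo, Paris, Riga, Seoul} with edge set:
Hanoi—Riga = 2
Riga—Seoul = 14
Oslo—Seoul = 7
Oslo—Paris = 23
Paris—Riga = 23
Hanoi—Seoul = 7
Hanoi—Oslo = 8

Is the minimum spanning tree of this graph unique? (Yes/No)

Sort edges by weight, then run Kruskal:
Hanoi—Riga (2): add. Components now {Oslo} {Paris} {Seoul} {Hanoi,Riga}
Hanoi—Seoul (7): add. Components now {Oslo} {Paris} {Hanoi,Riga,Seoul}
Oslo—Seoul (7): add. Components now {Hanoi,Oslo,Riga,Seoul} {Paris}
Hanoi—Oslo (8): skip — Oslo and Hanoi already connected.
Riga—Seoul (14): skip — Seoul and Riga already connected.
Oslo—Paris (23): add. Components now {Hanoi,Oslo,Paris,Riga,Seoul}
Non-tree edge Paris—Riga has weight 23, equal to the heaviest edge on its tree cycle — swapping gives another MST of the same weight. Not unique.

No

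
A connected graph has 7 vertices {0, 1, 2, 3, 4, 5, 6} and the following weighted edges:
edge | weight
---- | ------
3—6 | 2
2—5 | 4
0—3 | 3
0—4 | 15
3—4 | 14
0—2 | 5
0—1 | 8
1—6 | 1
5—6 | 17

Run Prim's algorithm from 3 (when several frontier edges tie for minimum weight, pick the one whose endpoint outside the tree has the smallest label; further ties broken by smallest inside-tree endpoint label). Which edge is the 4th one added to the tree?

Prim's algorithm from 3:
Step 1: frontier [3—6 2, 0—3 3, 3—4 14] → take 3—6 (2); add 6.
Step 2: frontier [0—3 3, 3—4 14, 1—6 1, 5—6 17] → take 1—6 (1); add 1.
Step 3: frontier [0—1 8, 0—3 3, 3—4 14, 5—6 17] → take 0—3 (3); add 0.
Step 4: frontier [0—2 5, 0—4 15, 3—4 14, 5—6 17] → take 0—2 (5); add 2.
Step 5: frontier [0—4 15, 2—5 4, 3—4 14, 5—6 17] → take 2—5 (4); add 5.
Step 6: frontier [0—4 15, 3—4 14] → take 3—4 (14); add 4.
The 4th edge added is 0—2.

0-2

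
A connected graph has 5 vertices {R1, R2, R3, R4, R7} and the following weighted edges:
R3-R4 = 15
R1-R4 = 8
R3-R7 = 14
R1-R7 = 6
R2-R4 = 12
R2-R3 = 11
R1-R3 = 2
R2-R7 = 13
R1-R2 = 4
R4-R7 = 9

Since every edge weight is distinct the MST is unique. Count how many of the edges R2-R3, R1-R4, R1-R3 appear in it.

Kruskal's algorithm — process edges by increasing weight (ties by edge label):
R1-R3 (2): add. Components now {R4} {R1,R3} {R7} {R2}
R1-R2 (4): add. Components now {R4} {R1,R2,R3} {R7}
R1-R7 (6): add. Components now {R4} {R1,R2,R3,R7}
R1-R4 (8): add. Components now {R1,R2,R3,R4,R7}
MST edge set: {R1-R3, R1-R2, R1-R7, R1-R4}.
Of the listed edges, {R1-R4, R1-R3} are in the MST → 2.

2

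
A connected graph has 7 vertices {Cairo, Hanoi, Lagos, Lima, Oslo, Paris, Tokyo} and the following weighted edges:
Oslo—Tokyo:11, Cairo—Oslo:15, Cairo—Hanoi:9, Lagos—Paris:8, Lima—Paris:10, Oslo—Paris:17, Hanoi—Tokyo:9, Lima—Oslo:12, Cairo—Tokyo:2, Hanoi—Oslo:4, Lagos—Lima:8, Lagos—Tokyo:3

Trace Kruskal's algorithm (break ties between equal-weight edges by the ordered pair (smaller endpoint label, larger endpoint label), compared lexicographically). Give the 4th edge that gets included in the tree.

Lagos-Lima

Sort edges by weight, then run Kruskal:
Cairo—Tokyo (2): add. Components now {Oslo} {Cairo,Tokyo} {Lima} {Lagos} {Hanoi} {Paris}
Lagos—Tokyo (3): add. Components now {Oslo} {Cairo,Lagos,Tokyo} {Lima} {Hanoi} {Paris}
Hanoi—Oslo (4): add. Components now {Hanoi,Oslo} {Cairo,Lagos,Tokyo} {Lima} {Paris}
Lagos—Lima (8): add. Components now {Hanoi,Oslo} {Cairo,Lagos,Lima,Tokyo} {Paris}
Lagos—Paris (8): add. Components now {Hanoi,Oslo} {Cairo,Lagos,Lima,Paris,Tokyo}
Cairo—Hanoi (9): add. Components now {Cairo,Hanoi,Lagos,Lima,Oslo,Paris,Tokyo}
The 4th edge added is Lagos—Lima.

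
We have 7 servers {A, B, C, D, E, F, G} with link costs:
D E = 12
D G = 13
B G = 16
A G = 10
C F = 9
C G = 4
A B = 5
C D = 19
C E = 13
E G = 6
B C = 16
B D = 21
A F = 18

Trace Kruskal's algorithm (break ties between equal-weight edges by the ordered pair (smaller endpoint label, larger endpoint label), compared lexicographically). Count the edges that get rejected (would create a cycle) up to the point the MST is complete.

0

Kruskal: consider edges lightest-first.
C G (4): add — endpoints in different components.
A B (5): add — endpoints in different components.
E G (6): add — endpoints in different components.
C F (9): add — endpoints in different components.
A G (10): add — endpoints in different components.
D E (12): add — endpoints in different components.
Edges rejected before the tree was complete: 0.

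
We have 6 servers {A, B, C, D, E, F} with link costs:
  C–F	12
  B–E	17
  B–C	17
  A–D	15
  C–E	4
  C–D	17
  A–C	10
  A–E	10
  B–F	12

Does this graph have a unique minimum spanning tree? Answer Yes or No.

Kruskal: consider edges lightest-first.
C–E (4): add — endpoints in different components.
A–C (10): add — endpoints in different components.
A–E (10): skip — A and E already connected.
B–F (12): add — endpoints in different components.
C–F (12): add — endpoints in different components.
A–D (15): add — endpoints in different components.
Non-tree edge A–E has weight 10, equal to the heaviest edge on its tree cycle — swapping gives another MST of the same weight. Not unique.

No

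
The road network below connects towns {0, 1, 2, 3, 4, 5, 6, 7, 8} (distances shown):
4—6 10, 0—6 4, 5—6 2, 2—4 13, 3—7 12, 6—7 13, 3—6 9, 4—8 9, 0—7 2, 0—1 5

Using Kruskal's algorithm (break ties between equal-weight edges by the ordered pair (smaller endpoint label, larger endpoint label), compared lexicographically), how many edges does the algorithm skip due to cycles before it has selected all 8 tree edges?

Kruskal's algorithm — process edges by increasing weight (ties by edge label):
0—7 (2): add — endpoints in different components.
5—6 (2): add — endpoints in different components.
0—6 (4): add — endpoints in different components.
0—1 (5): add — endpoints in different components.
3—6 (9): add — endpoints in different components.
4—8 (9): add — endpoints in different components.
4—6 (10): add — endpoints in different components.
3—7 (12): skip — 3 and 7 already connected.
2—4 (13): add — endpoints in different components.
Edges rejected before the tree was complete: 1.

1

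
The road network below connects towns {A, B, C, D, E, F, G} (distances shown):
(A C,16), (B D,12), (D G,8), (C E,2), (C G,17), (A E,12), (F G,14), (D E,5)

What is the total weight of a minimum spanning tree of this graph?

53

Prim, starting at C.
Step 1: frontier [C E 2, A C 16, C G 17] → take C E (2); add E.
Step 2: frontier [A C 16, C G 17, D E 5, A E 12] → take D E (5); add D.
Step 3: frontier [A C 16, C G 17, D G 8, B D 12, A E 12] → take D G (8); add G.
Step 4: frontier [A C 16, B D 12, A E 12, F G 14] → take A E (12); add A.
Step 5: frontier [B D 12, F G 14] → take B D (12); add B.
Step 6: frontier [F G 14] → take F G (14); add F.
MST edges: C E, D E, D G, A E, B D, F G; total weight 2+5+8+12+12+14 = 53.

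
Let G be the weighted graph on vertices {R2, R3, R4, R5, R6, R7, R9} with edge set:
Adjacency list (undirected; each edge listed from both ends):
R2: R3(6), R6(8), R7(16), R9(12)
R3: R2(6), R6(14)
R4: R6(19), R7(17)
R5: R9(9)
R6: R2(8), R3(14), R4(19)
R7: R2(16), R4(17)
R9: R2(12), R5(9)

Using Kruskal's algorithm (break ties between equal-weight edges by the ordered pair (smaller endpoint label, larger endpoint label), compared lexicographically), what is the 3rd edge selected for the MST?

R5-R9

Kruskal: consider edges lightest-first.
R2-R3 (6): add — endpoints in different components.
R2-R6 (8): add — endpoints in different components.
R5-R9 (9): add — endpoints in different components.
R2-R9 (12): add — endpoints in different components.
R3-R6 (14): skip — R6 and R3 already connected.
R2-R7 (16): add — endpoints in different components.
R4-R7 (17): add — endpoints in different components.
The 3rd edge added is R5-R9.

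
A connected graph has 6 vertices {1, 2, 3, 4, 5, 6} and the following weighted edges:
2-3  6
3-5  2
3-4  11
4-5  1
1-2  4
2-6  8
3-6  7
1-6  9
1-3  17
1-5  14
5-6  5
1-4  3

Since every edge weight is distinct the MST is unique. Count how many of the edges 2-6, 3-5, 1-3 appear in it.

1

Sort edges by weight, then run Kruskal:
4-5 (1): add — endpoints in different components.
3-5 (2): add — endpoints in different components.
1-4 (3): add — endpoints in different components.
1-2 (4): add — endpoints in different components.
5-6 (5): add — endpoints in different components.
MST edge set: {4-5, 3-5, 1-4, 1-2, 5-6}.
Of the listed edges, {3-5} are in the MST → 1.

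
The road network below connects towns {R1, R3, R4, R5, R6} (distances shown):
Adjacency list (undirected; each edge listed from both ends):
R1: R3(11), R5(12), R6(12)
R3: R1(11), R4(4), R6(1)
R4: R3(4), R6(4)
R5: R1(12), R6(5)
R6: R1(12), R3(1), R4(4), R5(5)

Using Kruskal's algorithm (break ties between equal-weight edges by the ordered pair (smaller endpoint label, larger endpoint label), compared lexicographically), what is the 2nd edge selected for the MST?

Kruskal: consider edges lightest-first.
R3 R6 (1): add. Components now {R3,R6} {R4} {R1} {R5}
R3 R4 (4): add. Components now {R3,R4,R6} {R1} {R5}
R4 R6 (4): skip — R6 and R4 already connected.
R5 R6 (5): add. Components now {R3,R4,R5,R6} {R1}
R1 R3 (11): add. Components now {R1,R3,R4,R5,R6}
The 2nd edge added is R3 R4.

R3-R4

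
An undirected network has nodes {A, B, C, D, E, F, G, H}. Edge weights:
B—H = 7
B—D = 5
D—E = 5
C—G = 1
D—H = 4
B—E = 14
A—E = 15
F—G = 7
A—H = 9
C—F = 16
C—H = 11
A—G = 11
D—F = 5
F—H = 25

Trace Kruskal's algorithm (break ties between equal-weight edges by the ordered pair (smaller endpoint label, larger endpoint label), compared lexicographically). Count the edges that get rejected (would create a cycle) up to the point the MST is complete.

1

Sort edges by weight, then run Kruskal:
C—G (1): add — endpoints in different components.
D—H (4): add — endpoints in different components.
B—D (5): add — endpoints in different components.
D—E (5): add — endpoints in different components.
D—F (5): add — endpoints in different components.
B—H (7): skip — B and H already connected.
F—G (7): add — endpoints in different components.
A—H (9): add — endpoints in different components.
Edges rejected before the tree was complete: 1.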